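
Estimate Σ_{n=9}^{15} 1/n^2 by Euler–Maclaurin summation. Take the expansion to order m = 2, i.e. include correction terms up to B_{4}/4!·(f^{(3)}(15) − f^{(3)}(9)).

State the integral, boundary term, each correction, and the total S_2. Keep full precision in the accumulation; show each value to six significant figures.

The integral term ∫_9^15 1/x^2 dx = 0.0444444.
½[f(9) + f(15)] = ½[0.0123457 + 0.00444444] = 0.00839506.
Running total after boundary: 0.0528395.
Order-1 term: 1/12 · (-0.000592593 − (-0.00274348)) = 0.000179241.
After k=1: 0.0530187.
Order-2 term: −1/720 · (-3.16049e-05 − (-0.000406442)) = -5.20607e-07.

S_2 ≈ 0.0530182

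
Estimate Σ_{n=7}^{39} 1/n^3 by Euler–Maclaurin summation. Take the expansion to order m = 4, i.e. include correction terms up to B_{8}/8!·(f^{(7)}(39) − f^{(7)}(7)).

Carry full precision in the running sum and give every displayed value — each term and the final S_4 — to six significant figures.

S_4 ≈ 0.0114448

The integral term ∫_7^39 1/x^3 dx = 0.00987535.
Endpoint term: (f(7) + f(39))/2 = (0.00291545 + 1.68580e-05)/2 = 0.00146615.
Running total after boundary: 0.0113415.
Order-1 term: 1/12 · (-1.29677e-06 − (-0.00124948)) = 0.000104015.
After k=1: 0.0114455.
Order-2 term: −1/720 · (-1.70515e-08 − (-0.000509992)) = -7.08298e-07.
After k=2: 0.0114448.
Order-3 term: 1/30240 · (-4.70851e-10 − (-0.000437136)) = 1.44555e-08.
After k=3: 0.0114448.
Order-4 term: −1/1209600 · (-2.22888e-11 − (-0.000642322)) = -5.31020e-10.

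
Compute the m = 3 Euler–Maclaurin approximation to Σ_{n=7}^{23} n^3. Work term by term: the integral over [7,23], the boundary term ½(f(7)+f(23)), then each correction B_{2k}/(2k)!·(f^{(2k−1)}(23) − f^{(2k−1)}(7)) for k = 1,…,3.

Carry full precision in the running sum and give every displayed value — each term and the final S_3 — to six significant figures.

S_3 ≈ 75735.0

∫_7^23 x^3 dx evaluates to 69360.0.
½[f(7) + f(23)] = ½[343.000 + 12167.0] = 6255.00.
Integral + boundary = 75615.0.
Order-1 term: 1/12 · (1587.00 − 147.000) = 120.000.
Partial sum through k=1: 75735.0.
Order-2 term: −1/720 · (6.00000 − 6.00000) = 0.00000.
Partial sum through k=2: 75735.0.
Order-3 term: 1/30240 · (0.00000 − 0.00000) = 0.00000.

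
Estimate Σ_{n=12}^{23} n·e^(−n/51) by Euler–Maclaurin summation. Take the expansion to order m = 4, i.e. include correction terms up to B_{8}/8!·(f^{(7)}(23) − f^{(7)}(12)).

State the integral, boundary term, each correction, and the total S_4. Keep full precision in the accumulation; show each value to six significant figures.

∫_12^23 x·e^(−x/51) dx evaluates to 135.307.
Endpoint term: (f(12) + f(23))/2 = (9.48406 + 14.6511)/2 = 12.0676.
So far: 147.374.
k=1: B_{2}/(2)! × [f^{(1)}(23) − f^{(1)}(12)] = 1/12 × (0.349727 − 0.604376) = -0.0212208.
Running total after k=1: 147.353.
k=2: B_{4}/(4)! × [f^{(3)}(23) − f^{(3)}(12)] = −1/720 × (0.000624273 − 0.000840082) = 2.99735e-07.
Running total after k=2: 147.353.
k=3: B_{6}/(6)! × [f^{(5)}(23) − f^{(5)}(12)] = 1/30240 × (4.28330e-07 − 5.56632e-07) = -4.24279e-12.
Running total after k=3: 147.353.
k=4: B_{8}/(8)! × [f^{(7)}(23) − f^{(7)}(12)] = −1/1209600 × (2.37081e-10 − 3.03837e-10) = 5.51886e-17.

S_4 ≈ 147.353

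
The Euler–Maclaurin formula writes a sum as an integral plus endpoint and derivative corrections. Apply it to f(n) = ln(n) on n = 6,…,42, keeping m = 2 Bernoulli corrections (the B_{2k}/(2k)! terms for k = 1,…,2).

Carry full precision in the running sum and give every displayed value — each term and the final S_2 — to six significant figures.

S_2 ≈ 112.984

∫_6^42 ln(x) dx evaluates to 110.232.
Boundary: ½(f(6) + f(42)) = ½(1.79176 + 3.73767) = 2.76471.
Running total after boundary: 112.996.
Correction k=1: B_{2}/2! · (f^{(1)}(42) − f^{(1)}(6)) = 1/12 · (0.0238095 − 0.166667) = -0.0119048.
After k=1: 112.984.
Correction k=2: B_{4}/4! · (f^{(3)}(42) − f^{(3)}(6)) = −1/720 · (2.69949e-05 − 0.00925926) = 1.28226e-05.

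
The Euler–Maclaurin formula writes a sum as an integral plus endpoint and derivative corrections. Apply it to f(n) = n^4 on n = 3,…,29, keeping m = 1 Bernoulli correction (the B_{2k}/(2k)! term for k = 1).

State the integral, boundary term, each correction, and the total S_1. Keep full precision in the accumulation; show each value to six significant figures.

The integral term ∫_3^29 x^4 dx = 4.10218e+06.
Boundary: ½(f(3) + f(29)) = ½(81.0000 + 707281) = 353681.
So far: 4.45586e+06.
Order-1 term: 1/12 · (97556.0 − 108.000) = 8120.67.

S_1 ≈ 4.46398e+06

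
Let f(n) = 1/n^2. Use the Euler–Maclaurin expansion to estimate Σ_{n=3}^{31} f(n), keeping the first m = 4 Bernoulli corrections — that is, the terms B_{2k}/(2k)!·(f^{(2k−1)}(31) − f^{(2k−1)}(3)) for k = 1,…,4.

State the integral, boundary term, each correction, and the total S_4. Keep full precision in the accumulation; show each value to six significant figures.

S_4 ≈ 0.363190

The integral term ∫_3^31 1/x^2 dx = 0.301075.
½[f(3) + f(31)] = ½[0.111111 + 0.00104058] = 0.0560758.
So far: 0.357151.
k=1: B_{2}/(2)! × [f^{(1)}(31) − f^{(1)}(3)] = 1/12 × (-6.71344e-05 − (-0.0740741)) = 0.00616724.
Running total after k=1: 0.363318.
k=2: B_{4}/(4)! × [f^{(3)}(31) − f^{(3)}(3)] = −1/720 × (-8.38306e-07 − (-0.0987654)) = -0.000137173.
Running total after k=2: 0.363181.
k=3: B_{6}/(6)! × [f^{(5)}(31) − f^{(5)}(3)] = 1/30240 × (-2.61698e-08 − (-0.329218)) = 1.08868e-05.
Running total after k=3: 0.363192.
k=4: B_{8}/(8)! × [f^{(7)}(31) − f^{(7)}(3)] = −1/1209600 × (-1.52498e-09 − (-2.04847)) = -1.69351e-06.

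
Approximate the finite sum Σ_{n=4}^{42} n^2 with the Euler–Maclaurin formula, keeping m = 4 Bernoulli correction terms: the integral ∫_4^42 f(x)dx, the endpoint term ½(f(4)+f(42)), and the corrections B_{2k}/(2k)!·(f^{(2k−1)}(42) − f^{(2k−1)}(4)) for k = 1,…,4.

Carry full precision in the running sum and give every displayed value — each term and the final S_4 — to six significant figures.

S_4 ≈ 25571.0

Integral: ∫_4^42 x^2 dx = 24674.7.
Boundary: ½(f(4) + f(42)) = ½(16.0000 + 1764.00) = 890.000.
Running total after boundary: 25564.7.
Order-1 term: 1/12 · (84.0000 − 8.00000) = 6.33333.
After k=1: 25571.0.
Order-2 term: −1/720 · (0.00000 − 0.00000) = 0.00000.
After k=2: 25571.0.
Order-3 term: 1/30240 · (0.00000 − 0.00000) = 0.00000.
After k=3: 25571.0.
Order-4 term: −1/1209600 · (0.00000 − 0.00000) = 0.00000.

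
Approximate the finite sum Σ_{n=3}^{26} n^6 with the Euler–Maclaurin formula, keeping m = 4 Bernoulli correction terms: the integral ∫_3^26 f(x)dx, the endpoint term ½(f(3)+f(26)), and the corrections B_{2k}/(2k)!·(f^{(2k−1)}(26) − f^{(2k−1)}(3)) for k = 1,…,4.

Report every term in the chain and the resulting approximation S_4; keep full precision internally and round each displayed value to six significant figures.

∫_3^26 x^6 dx evaluates to 1.14740e+09.
Boundary: ½(f(3) + f(26)) = ½(729.000 + 3.08916e+08) = 1.54458e+08.
So far: 1.30186e+09.
Correction k=1: B_{2}/2! · (f^{(1)}(26) − f^{(1)}(3)) = 1/12 · (7.12883e+07 − 1458.00) = 5.94057e+06.
After k=1: 1.30780e+09.
Correction k=2: B_{4}/4! · (f^{(3)}(26) − f^{(3)}(3)) = −1/720 · (2.10912e+06 − 3240.00) = -2924.83.
After k=2: 1.30780e+09.
Correction k=3: B_{6}/6! · (f^{(5)}(26) − f^{(5)}(3)) = 1/30240 · (18720.0 − 2160.00) = 0.547619.
After k=3: 1.30780e+09.
Correction k=4: B_{8}/8! · (f^{(7)}(26) − f^{(7)}(3)) = −1/1209600 · (0.00000 − 0.00000) = 0.00000.

S_4 ≈ 1.30780e+09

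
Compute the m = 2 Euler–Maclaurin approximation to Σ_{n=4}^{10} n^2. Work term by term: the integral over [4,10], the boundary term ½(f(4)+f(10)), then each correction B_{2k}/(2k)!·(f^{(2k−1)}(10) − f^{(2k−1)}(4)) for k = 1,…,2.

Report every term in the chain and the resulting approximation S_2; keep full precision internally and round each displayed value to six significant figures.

∫_4^10 x^2 dx evaluates to 312.000.
Endpoint term: (f(4) + f(10))/2 = (16.0000 + 100.000)/2 = 58.0000.
Integral + boundary = 370.000.
Order-1 term: 1/12 · (20.0000 − 8.00000) = 1.00000.
Partial sum through k=1: 371.000.
Order-2 term: −1/720 · (0.00000 − 0.00000) = 0.00000.

S_2 ≈ 371.000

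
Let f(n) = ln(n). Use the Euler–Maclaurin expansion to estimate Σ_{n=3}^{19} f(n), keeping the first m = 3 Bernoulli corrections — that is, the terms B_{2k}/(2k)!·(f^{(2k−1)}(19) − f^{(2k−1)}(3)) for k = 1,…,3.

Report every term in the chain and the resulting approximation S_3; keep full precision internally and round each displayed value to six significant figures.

The integral term ∫_3^19 ln(x) dx = 36.6485.
Boundary: ½(f(3) + f(19)) = ½(1.09861 + 2.94444) = 2.02153.
So far: 38.6700.
Order-1 term: 1/12 · (0.0526316 − 0.333333) = -0.0233918.
Partial sum through k=1: 38.6466.
Order-2 term: −1/720 · (0.000291588 − 0.0740741) = 0.000102476.
Partial sum through k=2: 38.6467.
Order-3 term: 1/30240 · (9.69267e-06 − 0.0987654) = -3.26573e-06.

S_3 ≈ 38.6467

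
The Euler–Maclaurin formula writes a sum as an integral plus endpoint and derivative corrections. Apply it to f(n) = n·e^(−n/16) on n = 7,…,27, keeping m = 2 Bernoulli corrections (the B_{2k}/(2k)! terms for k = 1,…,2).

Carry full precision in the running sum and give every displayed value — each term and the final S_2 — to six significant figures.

S_2 ≈ 115.048

Integral: ∫_7^27 x·e^(−x/16) dx = 110.331.
Endpoint term: (f(7) + f(27))/2 = (4.51954 + 4.99450)/2 = 4.75702.
Running total after boundary: 115.088.
k=1: B_{2}/(2)! × [f^{(1)}(27) − f^{(1)}(7)] = 1/12 × (-0.127175 − 0.363177) = -0.0408627.
After k=1: 115.048.
k=2: B_{4}/(4)! × [f^{(3)}(27) − f^{(3)}(7)] = −1/720 × (0.000948391 − 0.00646279) = 7.65889e-06.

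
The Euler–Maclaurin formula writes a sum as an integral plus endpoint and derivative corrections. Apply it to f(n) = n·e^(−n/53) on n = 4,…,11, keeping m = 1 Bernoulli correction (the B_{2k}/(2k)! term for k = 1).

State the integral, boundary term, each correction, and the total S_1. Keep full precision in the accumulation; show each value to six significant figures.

Integral: ∫_4^11 x·e^(−x/53) dx = 45.1372.
½[f(4) + f(11)] = ½[3.70922 + 8.93832] = 6.32377.
Integral + boundary = 51.4610.
k=1: B_{2}/(2)! × [f^{(1)}(11) − f^{(1)}(4)] = 1/12 × (0.643927 − 0.857321) = -0.0177828.

S_1 ≈ 51.4432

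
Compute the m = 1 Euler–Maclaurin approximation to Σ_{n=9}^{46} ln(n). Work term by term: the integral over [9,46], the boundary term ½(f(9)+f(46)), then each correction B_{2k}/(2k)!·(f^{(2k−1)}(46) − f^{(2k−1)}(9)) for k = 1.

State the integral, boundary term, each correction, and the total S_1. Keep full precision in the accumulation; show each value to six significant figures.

The integral term ∫_9^46 ln(x) dx = 119.342.
Boundary: ½(f(9) + f(46)) = ½(2.19722 + 3.82864) = 3.01293.
Integral + boundary = 122.355.
Order-1 term: 1/12 · (0.0217391 − 0.111111) = -0.00744767.

S_1 ≈ 122.348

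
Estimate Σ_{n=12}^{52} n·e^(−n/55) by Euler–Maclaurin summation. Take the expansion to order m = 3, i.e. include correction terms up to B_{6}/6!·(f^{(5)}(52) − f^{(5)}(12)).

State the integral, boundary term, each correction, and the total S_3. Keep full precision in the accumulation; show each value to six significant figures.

S_3 ≈ 691.198

The integral term ∫_12^52 x·e^(−x/55) dx = 676.324.
Endpoint term: (f(12) + f(52))/2 = (9.64775 + 20.2022)/2 = 14.9250.
Running total after boundary: 691.249.
Order-1 term: 1/12 · (0.0211911 − 0.628566) = -0.0506145.
Running total after k=1: 691.198.
Order-2 term: −1/720 · (0.000263867 − 0.000739347) = 6.60389e-07.
Running total after k=2: 691.198.
Order-3 term: 1/30240 · (1.72142e-07 − 4.20133e-07) = -8.20079e-12.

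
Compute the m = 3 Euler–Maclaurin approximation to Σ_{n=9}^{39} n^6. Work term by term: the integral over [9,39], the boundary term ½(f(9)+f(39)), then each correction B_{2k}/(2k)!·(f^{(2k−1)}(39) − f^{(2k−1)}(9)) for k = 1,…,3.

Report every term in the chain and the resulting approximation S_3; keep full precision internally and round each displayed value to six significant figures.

The integral term ∫_9^39 x^6 dx = 1.96037e+10.
Boundary: ½(f(9) + f(39)) = ½(531441 + 3.51874e+09) = 1.75964e+09.
Integral + boundary = 2.13634e+10.
Correction k=1: B_{2}/2! · (f^{(1)}(39) − f^{(1)}(9)) = 1/12 · (5.41345e+08 − 354294) = 4.50826e+07.
Running total after k=1: 2.14085e+10.
Correction k=2: B_{4}/4! · (f^{(3)}(39) − f^{(3)}(9)) = −1/720 · (7.11828e+06 − 87480.0) = -9765.00.
Running total after k=2: 2.14085e+10.
Correction k=3: B_{6}/6! · (f^{(5)}(39) − f^{(5)}(9)) = 1/30240 · (28080.0 − 6480.00) = 0.714286.

S_3 ≈ 2.14085e+10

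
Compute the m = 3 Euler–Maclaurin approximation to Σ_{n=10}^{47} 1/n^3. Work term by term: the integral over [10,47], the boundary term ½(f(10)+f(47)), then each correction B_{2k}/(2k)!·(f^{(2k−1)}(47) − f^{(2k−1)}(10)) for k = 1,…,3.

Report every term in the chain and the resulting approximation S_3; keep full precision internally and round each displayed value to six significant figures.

The integral term ∫_10^47 1/x^3 dx = 0.00477365.
Boundary: ½(f(10) + f(47)) = ½(0.00100000 + 9.63178e-06) = 0.000504816.
Integral + boundary = 0.00527847.
Order-1 term: 1/12 · (-6.14794e-07 − (-0.000300000)) = 2.49488e-05.
Partial sum through k=1: 0.00530342.
Order-2 term: −1/720 · (-5.56627e-09 − (-6.00000e-05)) = -8.33256e-08.
Partial sum through k=2: 0.00530333.
Order-3 term: 1/30240 · (-1.05832e-10 − (-2.52000e-05)) = 8.33330e-10.

S_3 ≈ 0.00530334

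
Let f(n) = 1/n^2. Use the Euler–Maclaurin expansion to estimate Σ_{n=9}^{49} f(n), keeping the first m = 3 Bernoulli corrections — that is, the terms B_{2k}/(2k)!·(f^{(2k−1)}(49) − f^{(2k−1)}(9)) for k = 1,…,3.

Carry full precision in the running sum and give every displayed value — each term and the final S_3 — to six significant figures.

∫_9^49 1/x^2 dx evaluates to 0.0907029.
½[f(9) + f(49)] = ½[0.0123457 + 0.000416493] = 0.00638109.
Running total after boundary: 0.0970840.
Order-1 term: 1/12 · (-1.69997e-05 − (-0.00274348)) = 0.000227207.
Running total after k=1: 0.0973112.
Order-2 term: −1/720 · (-8.49632e-08 − (-0.000406442)) = -5.64385e-07.
Running total after k=2: 0.0973107.
Order-3 term: 1/30240 · (-1.06160e-09 − (-0.000150534)) = 4.97794e-09.

S_3 ≈ 0.0973107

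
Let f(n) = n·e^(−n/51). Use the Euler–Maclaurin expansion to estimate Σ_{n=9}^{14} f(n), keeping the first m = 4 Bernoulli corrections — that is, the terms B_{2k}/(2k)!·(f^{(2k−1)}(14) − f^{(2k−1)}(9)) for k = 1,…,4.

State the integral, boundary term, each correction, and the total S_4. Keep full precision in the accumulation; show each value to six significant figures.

S_4 ≈ 54.8275

The integral term ∫_9^14 x·e^(−x/51) dx = 45.7475.
Boundary: ½(f(9) + f(14)) = ½(7.54401 + 10.6392) = 9.09162.
Integral + boundary = 54.8391.
k=1: B_{2}/(2)! × [f^{(1)}(14) − f^{(1)}(9)] = 1/12 × (0.551332 − 0.690302) = -0.0115808.
Running total after k=1: 54.8275.
k=2: B_{4}/(4)! × [f^{(3)}(14) − f^{(3)}(9)] = −1/720 × (0.000796317 − 0.000909938) = 1.57806e-07.
Running total after k=2: 54.8275.
k=3: B_{6}/(6)! × [f^{(5)}(14) − f^{(5)}(9)] = 1/30240 × (5.30821e-07 − 5.97646e-07) = -2.20982e-12.
Running total after k=3: 54.8275.
k=4: B_{8}/(8)! × [f^{(7)}(14) − f^{(7)}(9)] = −1/1209600 × (2.90459e-10 − 3.25048e-10) = 2.85956e-17.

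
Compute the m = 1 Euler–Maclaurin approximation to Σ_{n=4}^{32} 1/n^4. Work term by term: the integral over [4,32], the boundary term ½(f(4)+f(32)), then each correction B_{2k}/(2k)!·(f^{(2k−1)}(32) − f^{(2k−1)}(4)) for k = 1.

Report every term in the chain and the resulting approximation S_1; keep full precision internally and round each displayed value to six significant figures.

S_1 ≈ 0.00747727

The integral term ∫_4^32 1/x^4 dx = 0.00519816.
Boundary: ½(f(4) + f(32)) = ½(0.00390625 + 9.53674e-07) = 0.00195360.
So far: 0.00715176.
Correction k=1: B_{2}/2! · (f^{(1)}(32) − f^{(1)}(4)) = 1/12 · (-1.19209e-07 − (-0.00390625)) = 0.000325511.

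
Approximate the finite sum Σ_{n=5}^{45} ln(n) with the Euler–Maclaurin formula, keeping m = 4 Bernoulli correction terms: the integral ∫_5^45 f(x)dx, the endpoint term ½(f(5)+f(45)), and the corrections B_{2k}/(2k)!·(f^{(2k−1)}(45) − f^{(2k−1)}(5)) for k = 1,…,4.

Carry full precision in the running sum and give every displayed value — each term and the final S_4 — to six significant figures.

Integral: ∫_5^45 ln(x) dx = 123.253.
½[f(5) + f(45)] = ½[1.60944 + 3.80666] = 2.70805.
So far: 125.961.
k=1: B_{2}/(2)! × [f^{(1)}(45) − f^{(1)}(5)] = 1/12 × (0.0222222 − 0.200000) = -0.0148148.
Partial sum through k=1: 125.946.
k=2: B_{4}/(4)! × [f^{(3)}(45) − f^{(3)}(5)] = −1/720 × (2.19479e-05 − 0.0160000) = 2.21917e-05.
Partial sum through k=2: 125.946.
k=3: B_{6}/(6)! × [f^{(5)}(45) − f^{(5)}(5)] = 1/30240 × (1.30061e-07 − 0.00768000) = -2.53964e-07.
Partial sum through k=3: 125.946.
k=4: B_{8}/(8)! × [f^{(7)}(45) − f^{(7)}(5)] = −1/1209600 × (1.92684e-09 − 0.00921600) = 7.61905e-09.

S_4 ≈ 125.946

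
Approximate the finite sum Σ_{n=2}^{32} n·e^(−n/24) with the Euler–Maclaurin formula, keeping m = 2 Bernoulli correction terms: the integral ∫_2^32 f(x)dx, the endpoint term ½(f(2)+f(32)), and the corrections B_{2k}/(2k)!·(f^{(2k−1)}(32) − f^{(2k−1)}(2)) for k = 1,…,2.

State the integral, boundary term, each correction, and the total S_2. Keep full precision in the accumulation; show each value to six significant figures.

S_2 ≈ 224.893

The integral term ∫_2^32 x·e^(−x/24) dx = 219.833.
Boundary: ½(f(2) + f(32)) = ½(1.84009 + 8.43511) = 5.13760.
Integral + boundary = 224.971.
k=1: B_{2}/(2)! × [f^{(1)}(32) − f^{(1)}(2)] = 1/12 × (-0.0878657 − 0.843374) = -0.0776033.
Partial sum through k=1: 224.893.
k=2: B_{4}/(4)! × [f^{(3)}(32) − f^{(3)}(2)] = −1/720 × (0.000762723 − 0.00465879) = 5.41120e-06.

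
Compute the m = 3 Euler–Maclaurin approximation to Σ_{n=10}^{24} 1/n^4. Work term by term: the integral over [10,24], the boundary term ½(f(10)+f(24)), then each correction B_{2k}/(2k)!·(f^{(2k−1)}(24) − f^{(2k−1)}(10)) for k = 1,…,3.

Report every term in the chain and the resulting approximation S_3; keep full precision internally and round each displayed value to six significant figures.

Integral: ∫_10^24 1/x^4 dx = 0.000309221.
Boundary: ½(f(10) + f(24)) = ½(0.000100000 + 3.01408e-06) = 5.15070e-05.
So far: 0.000360728.
k=1: B_{2}/(2)! × [f^{(1)}(24) − f^{(1)}(10)] = 1/12 × (-5.02347e-07 − (-4.00000e-05)) = 3.29147e-06.
After k=1: 0.000364019.
k=2: B_{4}/(4)! × [f^{(3)}(24) − f^{(3)}(10)] = −1/720 × (-2.61639e-08 − (-1.20000e-05)) = -1.66303e-08.
After k=2: 0.000364003.
k=3: B_{6}/(6)! × [f^{(5)}(24) − f^{(5)}(10)] = 1/30240 × (-2.54371e-09 − (-6.72000e-06)) = 2.22138e-10.

S_3 ≈ 0.000364003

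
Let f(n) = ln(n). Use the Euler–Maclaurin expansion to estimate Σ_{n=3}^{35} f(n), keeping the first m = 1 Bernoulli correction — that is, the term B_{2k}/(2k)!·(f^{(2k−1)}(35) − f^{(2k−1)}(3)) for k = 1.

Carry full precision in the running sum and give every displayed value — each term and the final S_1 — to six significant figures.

S_1 ≈ 91.4429

The integral term ∫_3^35 ln(x) dx = 89.1413.
Boundary: ½(f(3) + f(35)) = ½(1.09861 + 3.55535) = 2.32698.
Running total after boundary: 91.4683.
Correction k=1: B_{2}/2! · (f^{(1)}(35) − f^{(1)}(3)) = 1/12 · (0.0285714 − 0.333333) = -0.0253968.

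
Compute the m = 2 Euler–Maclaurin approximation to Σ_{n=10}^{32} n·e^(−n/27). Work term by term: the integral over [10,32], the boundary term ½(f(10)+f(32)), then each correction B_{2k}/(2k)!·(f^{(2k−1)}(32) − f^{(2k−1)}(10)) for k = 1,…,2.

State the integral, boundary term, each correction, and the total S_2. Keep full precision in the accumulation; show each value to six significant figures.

The integral term ∫_10^32 x·e^(−x/27) dx = 202.825.
Endpoint term: (f(10) + f(32))/2 = (6.90479 + 9.78207)/2 = 8.34343.
Integral + boundary = 211.168.
k=1: B_{2}/(2)! × [f^{(1)}(32) − f^{(1)}(10)] = 1/12 × (-0.0566092 − 0.434746) = -0.0409462.
Running total after k=1: 211.127.
k=2: B_{4}/(4)! × [f^{(3)}(32) − f^{(3)}(10)] = −1/720 × (0.000761001 − 0.00249068) = 2.40233e-06.

S_2 ≈ 211.127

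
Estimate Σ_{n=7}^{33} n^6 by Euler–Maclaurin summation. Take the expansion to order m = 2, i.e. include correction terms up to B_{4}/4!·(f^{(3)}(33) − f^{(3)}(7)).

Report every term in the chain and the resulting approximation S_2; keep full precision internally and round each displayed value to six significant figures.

S_2 ≈ 6.75358e+09

∫_7^33 x^6 dx evaluates to 6.08823e+09.
Boundary: ½(f(7) + f(33)) = ½(117649 + 1.29147e+09) = 6.45793e+08.
So far: 6.73402e+09.
Order-1 term: 1/12 · (2.34812e+08 − 100842) = 1.95593e+07.
After k=1: 6.75358e+09.
Order-2 term: −1/720 · (4.31244e+06 − 41160.0) = -5932.33.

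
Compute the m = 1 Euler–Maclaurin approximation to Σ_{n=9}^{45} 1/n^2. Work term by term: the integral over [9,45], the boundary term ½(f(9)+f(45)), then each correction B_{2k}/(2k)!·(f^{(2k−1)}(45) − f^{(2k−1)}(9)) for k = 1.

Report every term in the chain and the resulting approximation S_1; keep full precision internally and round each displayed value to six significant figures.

S_1 ≈ 0.0955354

Integral: ∫_9^45 1/x^2 dx = 0.0888889.
Boundary: ½(f(9) + f(45)) = ½(0.0123457 + 0.000493827) = 0.00641975.
Running total after boundary: 0.0953086.
Order-1 term: 1/12 · (-2.19479e-05 − (-0.00274348)) = 0.000226795.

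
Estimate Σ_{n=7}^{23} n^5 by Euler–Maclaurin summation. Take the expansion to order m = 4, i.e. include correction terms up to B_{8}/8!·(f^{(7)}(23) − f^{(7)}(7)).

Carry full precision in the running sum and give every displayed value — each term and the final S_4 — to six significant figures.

Integral: ∫_7^23 x^5 dx = 2.46530e+07.
Boundary: ½(f(7) + f(23)) = ½(16807.0 + 6.43634e+06) = 3.22658e+06.
Running total after boundary: 2.78796e+07.
Correction k=1: B_{2}/2! · (f^{(1)}(23) − f^{(1)}(7)) = 1/12 · (1.39920e+06 − 12005.0) = 115600.
Running total after k=1: 2.79952e+07.
Correction k=2: B_{4}/4! · (f^{(3)}(23) − f^{(3)}(7)) = −1/720 · (31740.0 − 2940.00) = -40.0000.
Running total after k=2: 2.79952e+07.
Correction k=3: B_{6}/6! · (f^{(5)}(23) − f^{(5)}(7)) = 1/30240 · (120.000 − 120.000) = 0.00000.
Running total after k=3: 2.79952e+07.
Correction k=4: B_{8}/8! · (f^{(7)}(23) − f^{(7)}(7)) = −1/1209600 · (0.00000 − 0.00000) = 0.00000.

S_4 ≈ 2.79952e+07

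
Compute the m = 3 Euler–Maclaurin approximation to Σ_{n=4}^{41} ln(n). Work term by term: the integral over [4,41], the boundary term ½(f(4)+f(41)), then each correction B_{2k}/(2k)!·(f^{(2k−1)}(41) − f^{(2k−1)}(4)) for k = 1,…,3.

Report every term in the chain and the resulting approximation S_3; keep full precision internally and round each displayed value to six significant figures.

∫_4^41 ln(x) dx evaluates to 109.711.
Endpoint term: (f(4) + f(41))/2 = (1.38629 + 3.71357)/2 = 2.54993.
So far: 112.261.
k=1: B_{2}/(2)! × [f^{(1)}(41) − f^{(1)}(4)] = 1/12 × (0.0243902 − 0.250000) = -0.0188008.
After k=1: 112.242.
k=2: B_{4}/(4)! × [f^{(3)}(41) − f^{(3)}(4)] = −1/720 × (2.90187e-05 − 0.0312500) = 4.33625e-05.
After k=2: 112.242.
k=3: B_{6}/(6)! × [f^{(5)}(41) − f^{(5)}(4)] = 1/30240 × (2.07153e-07 − 0.0234375) = -7.75043e-07.

S_3 ≈ 112.242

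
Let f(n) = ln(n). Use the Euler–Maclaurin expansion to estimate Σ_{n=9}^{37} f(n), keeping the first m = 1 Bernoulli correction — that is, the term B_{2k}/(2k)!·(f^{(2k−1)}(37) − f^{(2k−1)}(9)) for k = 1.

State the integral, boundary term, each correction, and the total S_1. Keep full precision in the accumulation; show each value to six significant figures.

∫_9^37 ln(x) dx evaluates to 85.8289.
½[f(9) + f(37)] = ½[2.19722 + 3.61092] = 2.90407.
Running total after boundary: 88.7330.
Order-1 term: 1/12 · (0.0270270 − 0.111111) = -0.00700701.

S_1 ≈ 88.7260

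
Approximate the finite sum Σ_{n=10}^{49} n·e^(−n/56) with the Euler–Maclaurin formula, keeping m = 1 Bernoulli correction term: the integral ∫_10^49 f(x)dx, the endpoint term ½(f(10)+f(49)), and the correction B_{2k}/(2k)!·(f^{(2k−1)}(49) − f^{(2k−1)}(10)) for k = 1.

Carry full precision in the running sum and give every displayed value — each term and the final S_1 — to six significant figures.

Integral: ∫_10^49 x·e^(−x/56) dx = 640.423.
½[f(10) + f(49)] = ½[8.36464 + 20.4262] = 14.3954.
Integral + boundary = 654.819.
Correction k=1: B_{2}/2! · (f^{(1)}(49) − f^{(1)}(10)) = 1/12 · (0.0521078 − 0.687096) = -0.0529157.

S_1 ≈ 654.766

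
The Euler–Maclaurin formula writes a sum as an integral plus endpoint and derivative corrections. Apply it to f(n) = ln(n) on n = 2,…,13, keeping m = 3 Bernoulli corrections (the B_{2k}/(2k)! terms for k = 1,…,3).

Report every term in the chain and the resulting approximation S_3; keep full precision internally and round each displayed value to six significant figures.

∫_2^13 ln(x) dx evaluates to 20.9580.
½[f(2) + f(13)] = ½[0.693147 + 2.56495] = 1.62905.
Running total after boundary: 22.5871.
k=1: B_{2}/(2)! × [f^{(1)}(13) − f^{(1)}(2)] = 1/12 × (0.0769231 − 0.500000) = -0.0352564.
After k=1: 22.5518.
k=2: B_{4}/(4)! × [f^{(3)}(13) − f^{(3)}(2)] = −1/720 × (0.000910332 − 0.250000) = 0.000345958.
After k=2: 22.5522.
k=3: B_{6}/(6)! × [f^{(5)}(13) − f^{(5)}(2)] = 1/30240 × (6.46390e-05 − 0.750000) = -2.47994e-05.

S_3 ≈ 22.5522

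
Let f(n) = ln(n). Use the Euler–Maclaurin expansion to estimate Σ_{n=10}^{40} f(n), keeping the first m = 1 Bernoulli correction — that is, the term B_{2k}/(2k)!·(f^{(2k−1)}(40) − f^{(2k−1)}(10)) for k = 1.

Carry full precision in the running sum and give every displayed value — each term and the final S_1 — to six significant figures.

S_1 ≈ 97.5188

∫_10^40 ln(x) dx evaluates to 94.5293.
½[f(10) + f(40)] = ½[2.30259 + 3.68888] = 2.99573.
Running total after boundary: 97.5251.
Correction k=1: B_{2}/2! · (f^{(1)}(40) − f^{(1)}(10)) = 1/12 · (0.0250000 − 0.100000) = -0.00625000.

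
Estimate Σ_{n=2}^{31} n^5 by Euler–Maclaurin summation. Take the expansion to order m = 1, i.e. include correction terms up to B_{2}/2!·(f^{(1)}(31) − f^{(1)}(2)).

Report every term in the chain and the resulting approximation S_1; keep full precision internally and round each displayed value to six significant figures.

The integral term ∫_2^31 x^5 dx = 1.47917e+08.
Boundary: ½(f(2) + f(31)) = ½(32.0000 + 2.86292e+07) = 1.43146e+07.
Integral + boundary = 1.62232e+08.
Order-1 term: 1/12 · (4.61760e+06 − 80.0000) = 384794.

S_1 ≈ 1.62617e+08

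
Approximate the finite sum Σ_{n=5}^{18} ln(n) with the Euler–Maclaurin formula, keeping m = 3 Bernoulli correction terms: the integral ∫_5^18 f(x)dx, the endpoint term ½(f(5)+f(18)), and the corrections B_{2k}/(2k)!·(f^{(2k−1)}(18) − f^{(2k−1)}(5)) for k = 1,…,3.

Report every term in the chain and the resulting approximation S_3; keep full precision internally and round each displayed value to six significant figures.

S_3 ≈ 33.2174

Integral: ∫_5^18 ln(x) dx = 30.9795.
Boundary: ½(f(5) + f(18)) = ½(1.60944 + 2.89037) = 2.24990.
Integral + boundary = 33.2294.
Order-1 term: 1/12 · (0.0555556 − 0.200000) = -0.0120370.
After k=1: 33.2174.
Order-2 term: −1/720 · (0.000342936 − 0.0160000) = 2.17459e-05.
After k=2: 33.2174.
Order-3 term: 1/30240 · (1.27013e-05 − 0.00768000) = -2.53548e-07.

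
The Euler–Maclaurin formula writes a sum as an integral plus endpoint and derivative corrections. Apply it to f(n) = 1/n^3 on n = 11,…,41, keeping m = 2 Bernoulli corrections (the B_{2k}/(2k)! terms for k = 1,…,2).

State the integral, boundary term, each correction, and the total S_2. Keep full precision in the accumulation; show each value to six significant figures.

The integral term ∫_11^41 1/x^3 dx = 0.00383479.
Boundary: ½(f(11) + f(41)) = ½(0.000751315 + 1.45094e-05) = 0.000382912.
Integral + boundary = 0.00421770.
Order-1 term: 1/12 · (-1.06166e-06 − (-0.000204904)) = 1.69869e-05.
After k=1: 0.00423469.
Order-2 term: −1/720 · (-1.26313e-08 − (-3.38684e-05)) = -4.70220e-08.

S_2 ≈ 0.00423464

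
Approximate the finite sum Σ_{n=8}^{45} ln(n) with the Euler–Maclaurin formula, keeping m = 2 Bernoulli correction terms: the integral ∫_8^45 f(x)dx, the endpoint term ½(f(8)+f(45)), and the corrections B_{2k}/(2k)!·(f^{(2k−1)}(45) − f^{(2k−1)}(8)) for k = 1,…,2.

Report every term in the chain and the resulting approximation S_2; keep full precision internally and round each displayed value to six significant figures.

S_2 ≈ 120.599

The integral term ∫_8^45 ln(x) dx = 117.664.
½[f(8) + f(45)] = ½[2.07944 + 3.80666] = 2.94305.
Running total after boundary: 120.607.
Order-1 term: 1/12 · (0.0222222 − 0.125000) = -0.00856481.
After k=1: 120.599.
Order-2 term: −1/720 · (2.19479e-05 − 0.00390625) = 5.39486e-06.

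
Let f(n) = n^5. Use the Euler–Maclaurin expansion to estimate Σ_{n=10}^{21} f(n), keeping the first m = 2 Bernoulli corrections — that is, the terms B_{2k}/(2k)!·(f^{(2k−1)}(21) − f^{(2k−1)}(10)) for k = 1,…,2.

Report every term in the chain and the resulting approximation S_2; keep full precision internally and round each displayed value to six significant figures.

S_2 ≈ 1.62966e+07

The integral term ∫_10^21 x^5 dx = 1.41277e+07.
Endpoint term: (f(10) + f(21))/2 = (100000 + 4.08410e+06)/2 = 2.09205e+06.
Running total after boundary: 1.62197e+07.
Order-1 term: 1/12 · (972405 − 50000.0) = 76867.1.
Partial sum through k=1: 1.62966e+07.
Order-2 term: −1/720 · (26460.0 − 6000.00) = -28.4167.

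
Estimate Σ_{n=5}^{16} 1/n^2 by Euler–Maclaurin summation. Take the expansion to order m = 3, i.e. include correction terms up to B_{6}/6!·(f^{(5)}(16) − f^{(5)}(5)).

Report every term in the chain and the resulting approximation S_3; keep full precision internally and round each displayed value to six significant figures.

S_3 ≈ 0.160735

Integral: ∫_5^16 1/x^2 dx = 0.137500.
Endpoint term: (f(5) + f(16))/2 = (0.0400000 + 0.00390625)/2 = 0.0219531.
Running total after boundary: 0.159453.
Order-1 term: 1/12 · (-0.000488281 − (-0.0160000)) = 0.00129264.
Running total after k=1: 0.160746.
Order-2 term: −1/720 · (-2.28882e-05 − (-0.00768000)) = -1.06349e-05.
Running total after k=2: 0.160735.
Order-3 term: 1/30240 · (-2.68221e-06 − (-0.00921600)) = 3.04673e-07.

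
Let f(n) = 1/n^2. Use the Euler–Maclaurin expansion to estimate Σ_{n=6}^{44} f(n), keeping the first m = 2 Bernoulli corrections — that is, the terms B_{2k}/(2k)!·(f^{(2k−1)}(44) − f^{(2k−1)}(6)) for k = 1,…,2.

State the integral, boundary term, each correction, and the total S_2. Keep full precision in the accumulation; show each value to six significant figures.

S_2 ≈ 0.158852

∫_6^44 1/x^2 dx evaluates to 0.143939.
½[f(6) + f(44)] = ½[0.0277778 + 0.000516529] = 0.0141472.
Integral + boundary = 0.158087.
k=1: B_{2}/(2)! × [f^{(1)}(44) − f^{(1)}(6)] = 1/12 × (-2.34786e-05 − (-0.00925926)) = 0.000769648.
Running total after k=1: 0.158856.
k=2: B_{4}/(4)! × [f^{(3)}(44) − f^{(3)}(6)] = −1/720 × (-1.45528e-07 − (-0.00308642)) = -4.28649e-06.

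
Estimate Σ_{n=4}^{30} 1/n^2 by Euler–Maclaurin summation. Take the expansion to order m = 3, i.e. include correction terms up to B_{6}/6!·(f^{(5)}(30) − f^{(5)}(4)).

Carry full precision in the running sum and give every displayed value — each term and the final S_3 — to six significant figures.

S_3 ≈ 0.251039

∫_4^30 1/x^2 dx evaluates to 0.216667.
Boundary: ½(f(4) + f(30)) = ½(0.0625000 + 0.00111111) = 0.0318056.
Running total after boundary: 0.248472.
k=1: B_{2}/(2)! × [f^{(1)}(30) − f^{(1)}(4)] = 1/12 × (-7.40741e-05 − (-0.0312500)) = 0.00259799.
Partial sum through k=1: 0.251070.
k=2: B_{4}/(4)! × [f^{(3)}(30) − f^{(3)}(4)] = −1/720 × (-9.87654e-07 − (-0.0234375)) = -3.25507e-05.
Partial sum through k=2: 0.251038.
k=3: B_{6}/(6)! × [f^{(5)}(30) − f^{(5)}(4)] = 1/30240 × (-3.29218e-08 − (-0.0439453)) = 1.45322e-06.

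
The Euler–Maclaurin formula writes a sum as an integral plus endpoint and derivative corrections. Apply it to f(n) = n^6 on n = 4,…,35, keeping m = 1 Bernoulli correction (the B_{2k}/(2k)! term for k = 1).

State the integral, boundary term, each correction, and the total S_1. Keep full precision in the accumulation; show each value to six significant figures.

The integral term ∫_4^35 x^6 dx = 9.19133e+09.
½[f(4) + f(35)] = ½[4096.00 + 1.83827e+09] = 9.19135e+08.
So far: 1.01105e+10.
Order-1 term: 1/12 · (3.15131e+08 − 6144.00) = 2.62604e+07.

S_1 ≈ 1.01367e+10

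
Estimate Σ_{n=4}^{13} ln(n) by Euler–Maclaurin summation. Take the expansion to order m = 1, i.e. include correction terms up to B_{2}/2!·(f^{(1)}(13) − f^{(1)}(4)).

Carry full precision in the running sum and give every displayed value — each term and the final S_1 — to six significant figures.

The integral term ∫_4^13 ln(x) dx = 18.7992.
Endpoint term: (f(4) + f(13))/2 = (1.38629 + 2.56495)/2 = 1.97562.
Integral + boundary = 20.7748.
Correction k=1: B_{2}/2! · (f^{(1)}(13) − f^{(1)}(4)) = 1/12 · (0.0769231 − 0.250000) = -0.0144231.

S_1 ≈ 20.7604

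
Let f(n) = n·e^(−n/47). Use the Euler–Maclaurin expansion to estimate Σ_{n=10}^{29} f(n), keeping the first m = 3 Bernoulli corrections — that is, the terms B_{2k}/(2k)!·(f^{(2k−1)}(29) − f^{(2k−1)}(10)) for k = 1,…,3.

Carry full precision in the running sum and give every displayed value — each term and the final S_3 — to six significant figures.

S_3 ≈ 250.117

Integral: ∫_10^29 x·e^(−x/47) dx = 238.287.
Endpoint term: (f(10) + f(29))/2 = (8.08345 + 15.6469)/2 = 11.8652.
Running total after boundary: 250.152.
k=1: B_{2}/(2)! × [f^{(1)}(29) − f^{(1)}(10)] = 1/12 × (0.206636 − 0.636357) = -0.0358101.
After k=1: 250.117.
k=2: B_{4}/(4)! × [f^{(3)}(29) − f^{(3)}(10)] = −1/720 × (0.000582044 − 0.00101994) = 6.08190e-07.
After k=2: 250.117.
k=3: B_{6}/(6)! × [f^{(5)}(29) − f^{(5)}(10)] = 1/30240 × (4.84629e-07 − 7.93031e-07) = -1.01985e-11.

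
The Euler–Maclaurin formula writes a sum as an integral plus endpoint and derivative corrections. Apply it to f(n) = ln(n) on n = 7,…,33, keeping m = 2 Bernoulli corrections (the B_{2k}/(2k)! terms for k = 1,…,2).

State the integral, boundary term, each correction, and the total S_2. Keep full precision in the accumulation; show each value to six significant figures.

S_2 ≈ 78.4752

∫_7^33 ln(x) dx evaluates to 75.7634.
Endpoint term: (f(7) + f(33))/2 = (1.94591 + 3.49651)/2 = 2.72121.
Integral + boundary = 78.4846.
Correction k=1: B_{2}/2! · (f^{(1)}(33) − f^{(1)}(7)) = 1/12 · (0.0303030 − 0.142857) = -0.00937951.
After k=1: 78.4752.
Correction k=2: B_{4}/4! · (f^{(3)}(33) − f^{(3)}(7)) = −1/720 · (5.56529e-05 − 0.00583090) = 8.02118e-06.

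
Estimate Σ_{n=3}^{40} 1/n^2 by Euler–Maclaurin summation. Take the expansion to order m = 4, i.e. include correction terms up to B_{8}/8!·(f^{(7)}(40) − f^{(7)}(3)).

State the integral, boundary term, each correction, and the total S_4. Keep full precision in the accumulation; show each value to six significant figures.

S_4 ≈ 0.370244

Integral: ∫_3^40 1/x^2 dx = 0.308333.
Endpoint term: (f(3) + f(40))/2 = (0.111111 + 0.000625000)/2 = 0.0558681.
Running total after boundary: 0.364201.
Order-1 term: 1/12 · (-3.12500e-05 − (-0.0740741)) = 0.00617024.
Running total after k=1: 0.370372.
Order-2 term: −1/720 · (-2.34375e-07 − (-0.0987654)) = -0.000137174.
Running total after k=2: 0.370234.
Order-3 term: 1/30240 · (-4.39453e-09 − (-0.329218)) = 1.08868e-05.
Running total after k=3: 0.370245.
Order-4 term: −1/1209600 · (-1.53809e-10 − (-2.04847)) = -1.69351e-06.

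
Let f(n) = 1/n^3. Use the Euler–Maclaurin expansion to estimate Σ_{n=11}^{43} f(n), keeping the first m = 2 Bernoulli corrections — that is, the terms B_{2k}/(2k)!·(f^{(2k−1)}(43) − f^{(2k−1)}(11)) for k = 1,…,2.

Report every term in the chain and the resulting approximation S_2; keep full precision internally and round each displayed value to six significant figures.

Integral: ∫_11^43 1/x^3 dx = 0.00386181.
Endpoint term: (f(11) + f(43))/2 = (0.000751315 + 1.25775e-05)/2 = 0.000381946.
So far: 0.00424376.
Order-1 term: 1/12 · (-8.77501e-07 − (-0.000204904)) = 1.70022e-05.
After k=1: 0.00426076.
Order-2 term: −1/720 · (-9.49162e-09 − (-3.38684e-05)) = -4.70263e-08.

S_2 ≈ 0.00426072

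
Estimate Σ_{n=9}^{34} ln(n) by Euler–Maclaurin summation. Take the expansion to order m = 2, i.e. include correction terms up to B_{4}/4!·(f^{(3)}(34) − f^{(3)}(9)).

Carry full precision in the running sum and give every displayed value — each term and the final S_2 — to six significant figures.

∫_9^34 ln(x) dx evaluates to 75.1212.
Endpoint term: (f(9) + f(34))/2 = (2.19722 + 3.52636)/2 = 2.86179.
Running total after boundary: 77.9830.
Correction k=1: B_{2}/2! · (f^{(1)}(34) − f^{(1)}(9)) = 1/12 · (0.0294118 − 0.111111) = -0.00680828.
Running total after k=1: 77.9762.
Correction k=2: B_{4}/4! · (f^{(3)}(34) − f^{(3)}(9)) = −1/720 · (5.08854e-05 − 0.00274348) = 3.73972e-06.

S_2 ≈ 77.9762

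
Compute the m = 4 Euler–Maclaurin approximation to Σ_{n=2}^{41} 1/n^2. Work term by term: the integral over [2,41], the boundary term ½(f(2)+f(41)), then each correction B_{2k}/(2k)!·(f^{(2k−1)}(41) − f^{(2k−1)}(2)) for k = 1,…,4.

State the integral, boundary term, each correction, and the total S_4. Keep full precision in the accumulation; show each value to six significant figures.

S_4 ≈ 0.620817

The integral term ∫_2^41 1/x^2 dx = 0.475610.
Boundary: ½(f(2) + f(41)) = ½(0.250000 + 0.000594884) = 0.125297.
Running total after boundary: 0.600907.
k=1: B_{2}/(2)! × [f^{(1)}(41) − f^{(1)}(2)] = 1/12 × (-2.90187e-05 − (-0.250000)) = 0.0208309.
After k=1: 0.621738.
k=2: B_{4}/(4)! × [f^{(3)}(41) − f^{(3)}(2)] = −1/720 × (-2.07153e-07 − (-0.750000)) = -0.00104167.
After k=2: 0.620696.
k=3: B_{6}/(6)! × [f^{(5)}(41) − f^{(5)}(2)] = 1/30240 × (-3.69697e-09 − (-5.62500)) = 0.000186012.
After k=3: 0.620882.
k=4: B_{8}/(8)! × [f^{(7)}(41) − f^{(7)}(2)] = −1/1209600 × (-1.23159e-10 − (-78.7500)) = -6.51042e-05.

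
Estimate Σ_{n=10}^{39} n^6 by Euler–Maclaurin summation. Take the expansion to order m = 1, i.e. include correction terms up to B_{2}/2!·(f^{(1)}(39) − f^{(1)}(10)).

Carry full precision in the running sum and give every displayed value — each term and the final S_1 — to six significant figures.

Integral: ∫_10^39 x^6 dx = 1.96030e+10.
Boundary: ½(f(10) + f(39)) = ½(1.00000e+06 + 3.51874e+09) = 1.75987e+09.
So far: 2.13629e+10.
Correction k=1: B_{2}/2! · (f^{(1)}(39) − f^{(1)}(10)) = 1/12 · (5.41345e+08 − 600000) = 4.50621e+07.

S_1 ≈ 2.14079e+10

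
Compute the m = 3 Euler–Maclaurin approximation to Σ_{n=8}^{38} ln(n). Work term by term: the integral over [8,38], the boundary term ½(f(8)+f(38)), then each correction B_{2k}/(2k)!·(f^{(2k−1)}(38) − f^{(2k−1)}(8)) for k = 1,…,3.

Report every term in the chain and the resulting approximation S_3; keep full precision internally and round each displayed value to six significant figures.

S_3 ≈ 94.4430

Integral: ∫_8^38 ln(x) dx = 91.5927.
Boundary: ½(f(8) + f(38)) = ½(2.07944 + 3.63759) = 2.85851.
So far: 94.4513.
Correction k=1: B_{2}/2! · (f^{(1)}(38) − f^{(1)}(8)) = 1/12 · (0.0263158 − 0.125000) = -0.00822368.
Partial sum through k=1: 94.4430.
Correction k=2: B_{4}/4! · (f^{(3)}(38) − f^{(3)}(8)) = −1/720 · (3.64485e-05 − 0.00390625) = 5.37472e-06.
Partial sum through k=2: 94.4430.
Correction k=3: B_{6}/6! · (f^{(5)}(38) − f^{(5)}(8)) = 1/30240 · (3.02896e-07 − 0.000732422) = -2.42103e-08.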